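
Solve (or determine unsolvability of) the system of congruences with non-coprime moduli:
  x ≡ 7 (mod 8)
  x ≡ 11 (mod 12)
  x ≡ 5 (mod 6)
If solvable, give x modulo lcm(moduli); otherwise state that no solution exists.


Moduli 8, 12, 6 are not pairwise coprime, so CRT works modulo lcm(m_i) when all pairwise compatibility conditions hold.
Pairwise compatibility: gcd(m_i, m_j) must divide a_i - a_j for every pair.
Merge one congruence at a time:
  Start: x ≡ 7 (mod 8).
  Combine with x ≡ 11 (mod 12): gcd(8, 12) = 4; 11 - 7 = 4, which IS divisible by 4, so compatible.
    Write x = 7 + 8·t and substitute into x ≡ 11 (mod 12): 8·t ≡ 11 − 7 = 4 (mod 12).
    Divide the congruence (and modulus) by g = 4: 2·t ≡ 1 (mod 3).
    The inverse of 2 mod 3 is 2 (since 2·2 = 4 = 1·3 + 1), so t ≡ 2·1 = 2 ≡ 2 (mod 3).
    Then x = 7 + 8·2 = 23, valid modulo lcm(8, 12) = 24: x ≡ 23 (mod 24).
  Combine with x ≡ 5 (mod 6): gcd(24, 6) = 6; 5 - 23 = -18, which IS divisible by 6, so compatible.
    Write x = 23 + 24·t and substitute into x ≡ 5 (mod 6): 24·t ≡ 5 − 23 = -18 (mod 6).
    Divide the congruence (and modulus) by g = 6: 4·t ≡ -3 (mod 1).
    Modulo 1 every t works; take t = 0.
    Then x = 23 + 24·0 = 23, valid modulo lcm(24, 6) = 24: x ≡ 23 (mod 24).
Verify: 23 mod 8 = 7, 23 mod 12 = 11, 23 mod 6 = 5.

x ≡ 23 (mod 24).


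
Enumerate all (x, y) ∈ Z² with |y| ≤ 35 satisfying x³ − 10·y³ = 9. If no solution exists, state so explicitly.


The equation is x³ - 10y³ = 9. For fixed y, x³ = 10·y³ + 9, so a solution requires the RHS to be a perfect cube.
Strategy: iterate y from -35 to 35, compute RHS = 10·y³ + 9, and check whether it is a (positive or negative) perfect cube.
Check small values of y:
  y = 0: RHS = 9 is not a perfect cube.
  y = 1: RHS = 19 is not a perfect cube.
  y = -1: RHS = -1 = (-1)³ ⇒ x = -1 works.
  y = 2: RHS = 89 is not a perfect cube.
  y = -2: RHS = -71 is not a perfect cube.
  y = 3: RHS = 279 is not a perfect cube.
  y = -3: RHS = -261 is not a perfect cube.
Continuing the search up to |y| = 35 finds no further solutions beyond those listed.
Collected solutions: (-1, -1).

Solutions (with |y| ≤ 35): (-1, -1).


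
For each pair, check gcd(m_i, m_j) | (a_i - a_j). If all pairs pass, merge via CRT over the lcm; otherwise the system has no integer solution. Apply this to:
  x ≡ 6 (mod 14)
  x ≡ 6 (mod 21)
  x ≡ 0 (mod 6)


Moduli 14, 21, 6 are not pairwise coprime, so CRT works modulo lcm(m_i) when all pairwise compatibility conditions hold.
Pairwise compatibility: gcd(m_i, m_j) must divide a_i - a_j for every pair.
Merge one congruence at a time:
  Start: x ≡ 6 (mod 14).
  Combine with x ≡ 6 (mod 21): gcd(14, 21) = 7; 6 - 6 = 0, which IS divisible by 7, so compatible.
    Write x = 6 + 14·t and substitute into x ≡ 6 (mod 21): 14·t ≡ 6 − 6 = 0 (mod 21).
    Divide the congruence (and modulus) by g = 7: 2·t ≡ 0 (mod 3).
    The inverse of 2 mod 3 is 2 (since 2·2 = 4 = 1·3 + 1), so t ≡ 2·0 = 0 ≡ 0 (mod 3).
    Then x = 6 + 14·0 = 6, valid modulo lcm(14, 21) = 42: x ≡ 6 (mod 42).
  Combine with x ≡ 0 (mod 6): gcd(42, 6) = 6; 0 - 6 = -6, which IS divisible by 6, so compatible.
    Write x = 6 + 42·t and substitute into x ≡ 0 (mod 6): 42·t ≡ 0 − 6 = -6 (mod 6).
    Divide the congruence (and modulus) by g = 6: 7·t ≡ -1 (mod 1).
    Modulo 1 every t works; take t = 0.
    Then x = 6 + 42·0 = 6, valid modulo lcm(42, 6) = 42: x ≡ 6 (mod 42).
Verify: 6 mod 14 = 6, 6 mod 21 = 6, 6 mod 6 = 0.

x ≡ 6 (mod 42).


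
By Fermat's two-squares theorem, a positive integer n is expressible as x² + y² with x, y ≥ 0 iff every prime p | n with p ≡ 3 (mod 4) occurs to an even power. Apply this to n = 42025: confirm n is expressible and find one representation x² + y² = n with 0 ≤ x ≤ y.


Step 1: Factor n = 42025 = 5^2 · 41^2.
Step 2: Check the mod-4 condition on each prime factor: 5 ≡ 1 (mod 4), exponent 2; 41 ≡ 1 (mod 4), exponent 2.
All primes ≡ 3 (mod 4) appear to even exponent (or don't appear), so by the two-squares theorem n IS expressible as a sum of two squares.
Step 3: Build a representation. Group n = k² · m with k = 5 and m = 41 · 41 = 1681 (a product of primes ≡ 1 (mod 4)); a representation of m scales to one of n via (k·x)² + (k·y)² = k²(x² + y²). Each prime p ≡ 1 (mod 4) is itself a sum of two squares; find a² by testing p − a² for a perfect square:
  41: 41 − 1² = 40, 41 − 2² = 37, 41 − 3² = 32, 41 − 4² = 25 = 5² ⇒ 41 = 4² + 5².
  Combine using the Brahmagupta–Fibonacci identity (a² + b²)(c² + d²) = (ac − bd)² + (ad + bc)² = (ac + bd)² + (ad − bc)²:
  41 · 41 = 1681: from (4² + 5²)(4² + 5²), take (4·4 − 5·5, 4·5 + 5·4) = (16 − 25, 20 + 20) = (-9, 40); dropping signs (only squares matter) gives (9, 40); check 9² + 40² = 81 + 1600 = 1681 ✓.
  Scale by k = 5: (5·9, 5·40) = (45, 200).
Step 4: Order so x ≤ y and verify: 45² + 200² = 2025 + 40000 = 42025 = n. ✓

n = 42025 = 45² + 200² (one valid representation with x ≤ y).


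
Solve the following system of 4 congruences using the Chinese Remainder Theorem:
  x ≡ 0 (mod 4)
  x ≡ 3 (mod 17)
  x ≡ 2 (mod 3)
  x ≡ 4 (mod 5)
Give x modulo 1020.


Product of moduli M = 4 · 17 · 3 · 5 = 1020.
Merge one congruence at a time:
  Start: x ≡ 0 (mod 4).
  Combine with x ≡ 3 (mod 17); new modulus lcm = 68.
    Write x = 0 + 4·t and substitute into x ≡ 3 (mod 17): 4·t ≡ 3 − 0 = 3 (mod 17).
    The inverse of 4 mod 17 is 13 (since 4·13 = 52 = 3·17 + 1), so t ≡ 13·3 = 39 ≡ 5 (mod 17).
    Then x = 0 + 4·5 = 20, valid modulo lcm(4, 17) = 68: x ≡ 20 (mod 68).
  Combine with x ≡ 2 (mod 3); new modulus lcm = 204.
    Write x = 20 + 68·t and substitute into x ≡ 2 (mod 3): 68·t ≡ 2 − 20 = -18 (mod 3).
    Reduce coefficients mod 3: 2·t ≡ 0 (mod 3).
    The inverse of 2 mod 3 is 2 (since 2·2 = 4 = 1·3 + 1), so t ≡ 2·0 = 0 ≡ 0 (mod 3).
    Then x = 20 + 68·0 = 20, valid modulo lcm(68, 3) = 204: x ≡ 20 (mod 204).
  Combine with x ≡ 4 (mod 5); new modulus lcm = 1020.
    Write x = 20 + 204·t and substitute into x ≡ 4 (mod 5): 204·t ≡ 4 − 20 = -16 (mod 5).
    Reduce coefficients mod 5: 4·t ≡ 4 (mod 5).
    The inverse of 4 mod 5 is 4 (since 4·4 = 16 = 3·5 + 1), so t ≡ 4·4 = 16 ≡ 1 (mod 5).
    Then x = 20 + 204·1 = 224, valid modulo lcm(204, 5) = 1020: x ≡ 224 (mod 1020).
Verify against each original: 224 mod 4 = 0, 224 mod 17 = 3, 224 mod 3 = 2, 224 mod 5 = 4.

x ≡ 224 (mod 1020).


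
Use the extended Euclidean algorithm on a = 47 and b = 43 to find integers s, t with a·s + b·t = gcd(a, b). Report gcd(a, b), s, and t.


Euclidean algorithm on (47, 43) — divide until remainder is 0:
  47 = 1 · 43 + 4
  43 = 10 · 4 + 3
  4 = 1 · 3 + 1
  3 = 3 · 1 + 0
gcd(47, 43) = 1.
Track Bezout coefficients alongside the remainders: start with r₀ = 47 = a·1 + b·0 (s = 1, t = 0) and r₁ = 43 = a·0 + b·1 (s = 0, t = 1); each new remainder r_{k+1} = r_{k-1} − q_k·r_k inherits s_{k+1} = s_{k-1} − q_k·s_k, t_{k+1} = t_{k-1} − q_k·t_k, so r_k = a·s_k + b·t_k at every step:
  q = 1: r = 4, s = 1 − 1·0 = 1, t = 0 − 1·1 = -1  (check: 47·1 + 43·(-1) = 4)
  q = 10: r = 3, s = 0 − 10·1 = -10, t = 1 − 10·(-1) = 11  (check: 47·(-10) + 43·11 = 3)
  q = 1: r = 1, s = 1 − 1·(-10) = 11, t = -1 − 1·11 = -12  (check: 47·11 + 43·(-12) = 1)
The row with r = 1 (the gcd) gives the Bezout coefficients s = 11, t = -12.
Result: 47 · (11) + 43 · (-12) = 1.

gcd(47, 43) = 1; s = 11, t = -12 (check: 47·11 + 43·(-12) = 1).


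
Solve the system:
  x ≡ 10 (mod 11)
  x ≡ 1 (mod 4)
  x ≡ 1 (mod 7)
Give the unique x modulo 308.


Moduli 11, 4, 7 are pairwise coprime; by CRT there is a unique solution modulo M = 11 · 4 · 7 = 308.
Solve pairwise, accumulating the modulus:
  Start with x ≡ 10 (mod 11).
  Combine with x ≡ 1 (mod 4): since gcd(11, 4) = 1, we get a unique residue mod 44.
    Write x = 10 + 11·t and substitute into x ≡ 1 (mod 4): 11·t ≡ 1 − 10 = -9 (mod 4).
    Reduce coefficients mod 4: 3·t ≡ 3 (mod 4).
    The inverse of 3 mod 4 is 3 (since 3·3 = 9 = 2·4 + 1), so t ≡ 3·3 = 9 ≡ 1 (mod 4).
    Then x = 10 + 11·1 = 21, valid modulo lcm(11, 4) = 44: x ≡ 21 (mod 44).
  Combine with x ≡ 1 (mod 7): since gcd(44, 7) = 1, we get a unique residue mod 308.
    Write x = 21 + 44·t and substitute into x ≡ 1 (mod 7): 44·t ≡ 1 − 21 = -20 (mod 7).
    Reduce coefficients mod 7: 2·t ≡ 1 (mod 7).
    The inverse of 2 mod 7 is 4 (since 2·4 = 8 = 1·7 + 1), so t ≡ 4·1 = 4 ≡ 4 (mod 7).
    Then x = 21 + 44·4 = 197, valid modulo lcm(44, 7) = 308: x ≡ 197 (mod 308).
Verify: 197 mod 11 = 10 ✓, 197 mod 4 = 1 ✓, 197 mod 7 = 1 ✓.

x ≡ 197 (mod 308).


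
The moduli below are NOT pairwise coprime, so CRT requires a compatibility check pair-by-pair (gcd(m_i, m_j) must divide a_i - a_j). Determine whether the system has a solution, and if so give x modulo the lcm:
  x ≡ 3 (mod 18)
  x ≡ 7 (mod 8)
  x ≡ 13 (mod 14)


Moduli 18, 8, 14 are not pairwise coprime, so CRT works modulo lcm(m_i) when all pairwise compatibility conditions hold.
Pairwise compatibility: gcd(m_i, m_j) must divide a_i - a_j for every pair.
Merge one congruence at a time:
  Start: x ≡ 3 (mod 18).
  Combine with x ≡ 7 (mod 8): gcd(18, 8) = 2; 7 - 3 = 4, which IS divisible by 2, so compatible.
    Write x = 3 + 18·t and substitute into x ≡ 7 (mod 8): 18·t ≡ 7 − 3 = 4 (mod 8).
    Divide the congruence (and modulus) by g = 2: 9·t ≡ 2 (mod 4).
    Reduce coefficients mod 4: 1·t ≡ 2 (mod 4).
    So t ≡ 2 (mod 4).
    Then x = 3 + 18·2 = 39, valid modulo lcm(18, 8) = 72: x ≡ 39 (mod 72).
  Combine with x ≡ 13 (mod 14): gcd(72, 14) = 2; 13 - 39 = -26, which IS divisible by 2, so compatible.
    Write x = 39 + 72·t and substitute into x ≡ 13 (mod 14): 72·t ≡ 13 − 39 = -26 (mod 14).
    Divide the congruence (and modulus) by g = 2: 36·t ≡ -13 (mod 7).
    Reduce coefficients mod 7: 1·t ≡ 1 (mod 7).
    So t ≡ 1 (mod 7).
    Then x = 39 + 72·1 = 111, valid modulo lcm(72, 14) = 504: x ≡ 111 (mod 504).
Verify: 111 mod 18 = 3, 111 mod 8 = 7, 111 mod 14 = 13.

x ≡ 111 (mod 504).


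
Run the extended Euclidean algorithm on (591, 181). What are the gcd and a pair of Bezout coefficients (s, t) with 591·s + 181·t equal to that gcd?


Euclidean algorithm on (591, 181) — divide until remainder is 0:
  591 = 3 · 181 + 48
  181 = 3 · 48 + 37
  48 = 1 · 37 + 11
  37 = 3 · 11 + 4
  11 = 2 · 4 + 3
  4 = 1 · 3 + 1
  3 = 3 · 1 + 0
gcd(591, 181) = 1.
Track Bezout coefficients alongside the remainders: start with r₀ = 591 = a·1 + b·0 (s = 1, t = 0) and r₁ = 181 = a·0 + b·1 (s = 0, t = 1); each new remainder r_{k+1} = r_{k-1} − q_k·r_k inherits s_{k+1} = s_{k-1} − q_k·s_k, t_{k+1} = t_{k-1} − q_k·t_k, so r_k = a·s_k + b·t_k at every step:
  q = 3: r = 48, s = 1 − 3·0 = 1, t = 0 − 3·1 = -3  (check: 591·1 + 181·(-3) = 48)
  q = 3: r = 37, s = 0 − 3·1 = -3, t = 1 − 3·(-3) = 10  (check: 591·(-3) + 181·10 = 37)
  q = 1: r = 11, s = 1 − 1·(-3) = 4, t = -3 − 1·10 = -13  (check: 591·4 + 181·(-13) = 11)
  q = 3: r = 4, s = -3 − 3·4 = -15, t = 10 − 3·(-13) = 49  (check: 591·(-15) + 181·49 = 4)
  q = 2: r = 3, s = 4 − 2·(-15) = 34, t = -13 − 2·49 = -111  (check: 591·34 + 181·(-111) = 3)
  q = 1: r = 1, s = -15 − 1·34 = -49, t = 49 − 1·(-111) = 160  (check: 591·(-49) + 181·160 = 1)
The row with r = 1 (the gcd) gives the Bezout coefficients s = -49, t = 160.
Result: 591 · (-49) + 181 · (160) = 1.

gcd(591, 181) = 1; s = -49, t = 160 (check: 591·(-49) + 181·160 = 1).


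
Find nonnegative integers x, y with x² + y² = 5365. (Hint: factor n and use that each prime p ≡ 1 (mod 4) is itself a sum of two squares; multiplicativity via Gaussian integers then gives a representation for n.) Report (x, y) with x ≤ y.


Step 1: Factor n = 5365 = 5 · 29 · 37.
Step 2: Check the mod-4 condition on each prime factor: 5 ≡ 1 (mod 4), exponent 1; 29 ≡ 1 (mod 4), exponent 1; 37 ≡ 1 (mod 4), exponent 1.
All primes ≡ 3 (mod 4) appear to even exponent (or don't appear), so by the two-squares theorem n IS expressible as a sum of two squares.
Step 3: Build a representation. Here n = 5 · 29 · 37 is a product of primes ≡ 1 (mod 4). Each prime p ≡ 1 (mod 4) is itself a sum of two squares; find a² by testing p − a² for a perfect square:
  5: 5 − 1² = 4 = 2² ⇒ 5 = 1² + 2².
  29: 29 − 1² = 28, 29 − 2² = 25 = 5² ⇒ 29 = 2² + 5².
  37: 37 − 1² = 36 = 6² ⇒ 37 = 1² + 6².
  Combine using the Brahmagupta–Fibonacci identity (a² + b²)(c² + d²) = (ac − bd)² + (ad + bc)² = (ac + bd)² + (ad − bc)²:
  5 · 29 = 145: from (1² + 2²)(2² + 5²), take (1·2 − 2·5, 1·5 + 2·2) = (2 − 10, 5 + 4) = (-8, 9); dropping signs (only squares matter) gives (8, 9); check 8² + 9² = 64 + 81 = 145 ✓.
  145 · 37 = 5365: from (8² + 9²)(1² + 6²), take (8·1 − 9·6, 8·6 + 9·1) = (8 − 54, 48 + 9) = (-46, 57); dropping signs (only squares matter) gives (46, 57); check 46² + 57² = 2116 + 3249 = 5365 ✓.
Step 4: Order so x ≤ y and verify: 46² + 57² = 2116 + 3249 = 5365 = n. ✓

n = 5365 = 46² + 57² (one valid representation with x ≤ y).


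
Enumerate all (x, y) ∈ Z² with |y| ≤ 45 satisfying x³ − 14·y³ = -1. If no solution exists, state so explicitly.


The equation is x³ - 14y³ = -1. For fixed y, x³ = 14·y³ − 1, so a solution requires the RHS to be a perfect cube.
Strategy: iterate y from -45 to 45, compute RHS = 14·y³ − 1, and check whether it is a (positive or negative) perfect cube.
Check small values of y:
  y = 0: RHS = -1 = (-1)³ ⇒ x = -1 works.
  y = 1: RHS = 13 is not a perfect cube.
  y = -1: RHS = -15 is not a perfect cube.
  y = 2: RHS = 111 is not a perfect cube.
  y = -2: RHS = -113 is not a perfect cube.
  y = 3: RHS = 377 is not a perfect cube.
  y = -3: RHS = -379 is not a perfect cube.
Continuing the search up to |y| = 45 finds no further solutions beyond those listed.
Collected solutions: (-1, 0).

Solutions (with |y| ≤ 45): (-1, 0).


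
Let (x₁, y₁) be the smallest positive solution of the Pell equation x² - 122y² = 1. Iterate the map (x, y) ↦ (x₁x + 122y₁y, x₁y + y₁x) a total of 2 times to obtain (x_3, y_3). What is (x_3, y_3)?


Step 1: Find the fundamental solution (x₁, y₁) of x² - 122y² = 1.
  Expand √122 as a continued fraction. a₀ = ⌊√122⌋ = 11; iterate m_{k+1} = d_k·a_k − m_k, d_{k+1} = (122 − m_{k+1}²)/d_k, a_{k+1} = ⌊(a₀ + m_{k+1})/d_{k+1}⌋ (starting m₀ = 0, d₀ = 1), with convergents p_k = a_k·p_{k-1} + p_{k-2}, q_k = a_k·q_{k-1} + q_{k-2} (p₋₁ = 1, q₋₁ = 0):
  k = 0: a₀ = 11; p₀/q₀ = 11/1; p₀² − 122·q₀² = 121 − 122 = -1.
  k = 1: m = 11, d = 1, a = ⌊(11 + 11)/1⌋ = 22; p/q = (22·11 + 1)/(22·1 + 0) = 243/22; p² − 122·q² = 59049 − 59048 = 1.
  The first convergent with p² − 122·q² = 1 gives the fundamental solution (x₁, y₁) = (243, 22).
Step 2: Apply the recurrence (x_{n+1}, y_{n+1}) = (x₁x_n + 122y₁y_n, x₁y_n + y₁x_n) repeatedly.
  From (x_1, y_1) = (243, 22): x_2 = 243·243 + 122·22·22 = 118097; y_2 = 243·22 + 22·243 = 10692.
  From (x_2, y_2) = (118097, 10692): x_3 = 243·118097 + 122·22·10692 = 57394899; y_3 = 243·10692 + 22·118097 = 5196290.
Step 3: Verify x_3² - 122·y_3² = 3294174431220201 - 3294174431220200 = 1 (should be 1). ✓

(x_1, y_1) = (243, 22); (x_3, y_3) = (57394899, 5196290).


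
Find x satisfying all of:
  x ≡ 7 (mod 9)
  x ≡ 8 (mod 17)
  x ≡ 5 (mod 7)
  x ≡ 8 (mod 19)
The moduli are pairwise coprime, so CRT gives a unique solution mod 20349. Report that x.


Product of moduli M = 9 · 17 · 7 · 19 = 20349.
Merge one congruence at a time:
  Start: x ≡ 7 (mod 9).
  Combine with x ≡ 8 (mod 17); new modulus lcm = 153.
    Write x = 7 + 9·t and substitute into x ≡ 8 (mod 17): 9·t ≡ 8 − 7 = 1 (mod 17).
    The inverse of 9 mod 17 is 2 (since 9·2 = 18 = 1·17 + 1), so t ≡ 2·1 = 2 ≡ 2 (mod 17).
    Then x = 7 + 9·2 = 25, valid modulo lcm(9, 17) = 153: x ≡ 25 (mod 153).
  Combine with x ≡ 5 (mod 7); new modulus lcm = 1071.
    Write x = 25 + 153·t and substitute into x ≡ 5 (mod 7): 153·t ≡ 5 − 25 = -20 (mod 7).
    Reduce coefficients mod 7: 6·t ≡ 1 (mod 7).
    The inverse of 6 mod 7 is 6 (since 6·6 = 36 = 5·7 + 1), so t ≡ 6·1 = 6 ≡ 6 (mod 7).
    Then x = 25 + 153·6 = 943, valid modulo lcm(153, 7) = 1071: x ≡ 943 (mod 1071).
  Combine with x ≡ 8 (mod 19); new modulus lcm = 20349.
    Write x = 943 + 1071·t and substitute into x ≡ 8 (mod 19): 1071·t ≡ 8 − 943 = -935 (mod 19).
    Reduce coefficients mod 19: 7·t ≡ 15 (mod 19).
    The inverse of 7 mod 19 is 11 (since 7·11 = 77 = 4·19 + 1), so t ≡ 11·15 = 165 ≡ 13 (mod 19).
    Then x = 943 + 1071·13 = 14866, valid modulo lcm(1071, 19) = 20349: x ≡ 14866 (mod 20349).
Verify against each original: 14866 mod 9 = 7, 14866 mod 17 = 8, 14866 mod 7 = 5, 14866 mod 19 = 8.

x ≡ 14866 (mod 20349).


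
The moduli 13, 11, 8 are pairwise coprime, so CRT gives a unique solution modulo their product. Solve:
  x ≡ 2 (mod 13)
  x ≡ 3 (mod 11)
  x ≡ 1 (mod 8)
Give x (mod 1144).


Moduli 13, 11, 8 are pairwise coprime; by CRT there is a unique solution modulo M = 13 · 11 · 8 = 1144.
Solve pairwise, accumulating the modulus:
  Start with x ≡ 2 (mod 13).
  Combine with x ≡ 3 (mod 11): since gcd(13, 11) = 1, we get a unique residue mod 143.
    Write x = 2 + 13·t and substitute into x ≡ 3 (mod 11): 13·t ≡ 3 − 2 = 1 (mod 11).
    Reduce coefficients mod 11: 2·t ≡ 1 (mod 11).
    The inverse of 2 mod 11 is 6 (since 2·6 = 12 = 1·11 + 1), so t ≡ 6·1 = 6 ≡ 6 (mod 11).
    Then x = 2 + 13·6 = 80, valid modulo lcm(13, 11) = 143: x ≡ 80 (mod 143).
  Combine with x ≡ 1 (mod 8): since gcd(143, 8) = 1, we get a unique residue mod 1144.
    Write x = 80 + 143·t and substitute into x ≡ 1 (mod 8): 143·t ≡ 1 − 80 = -79 (mod 8).
    Reduce coefficients mod 8: 7·t ≡ 1 (mod 8).
    The inverse of 7 mod 8 is 7 (since 7·7 = 49 = 6·8 + 1), so t ≡ 7·1 = 7 ≡ 7 (mod 8).
    Then x = 80 + 143·7 = 1081, valid modulo lcm(143, 8) = 1144: x ≡ 1081 (mod 1144).
Verify: 1081 mod 13 = 2 ✓, 1081 mod 11 = 3 ✓, 1081 mod 8 = 1 ✓.

x ≡ 1081 (mod 1144).


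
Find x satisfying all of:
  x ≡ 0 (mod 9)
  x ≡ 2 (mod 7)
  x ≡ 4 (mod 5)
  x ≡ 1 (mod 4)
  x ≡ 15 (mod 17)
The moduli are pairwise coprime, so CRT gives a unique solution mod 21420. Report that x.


Product of moduli M = 9 · 7 · 5 · 4 · 17 = 21420.
Merge one congruence at a time:
  Start: x ≡ 0 (mod 9).
  Combine with x ≡ 2 (mod 7); new modulus lcm = 63.
    Write x = 0 + 9·t and substitute into x ≡ 2 (mod 7): 9·t ≡ 2 − 0 = 2 (mod 7).
    Reduce coefficients mod 7: 2·t ≡ 2 (mod 7).
    The inverse of 2 mod 7 is 4 (since 2·4 = 8 = 1·7 + 1), so t ≡ 4·2 = 8 ≡ 1 (mod 7).
    Then x = 0 + 9·1 = 9, valid modulo lcm(9, 7) = 63: x ≡ 9 (mod 63).
  Combine with x ≡ 4 (mod 5); new modulus lcm = 315.
    Write x = 9 + 63·t and substitute into x ≡ 4 (mod 5): 63·t ≡ 4 − 9 = -5 (mod 5).
    Reduce coefficients mod 5: 3·t ≡ 0 (mod 5).
    The inverse of 3 mod 5 is 2 (since 3·2 = 6 = 1·5 + 1), so t ≡ 2·0 = 0 ≡ 0 (mod 5).
    Then x = 9 + 63·0 = 9, valid modulo lcm(63, 5) = 315: x ≡ 9 (mod 315).
  Combine with x ≡ 1 (mod 4); new modulus lcm = 1260.
    Write x = 9 + 315·t and substitute into x ≡ 1 (mod 4): 315·t ≡ 1 − 9 = -8 (mod 4).
    Reduce coefficients mod 4: 3·t ≡ 0 (mod 4).
    The inverse of 3 mod 4 is 3 (since 3·3 = 9 = 2·4 + 1), so t ≡ 3·0 = 0 ≡ 0 (mod 4).
    Then x = 9 + 315·0 = 9, valid modulo lcm(315, 4) = 1260: x ≡ 9 (mod 1260).
  Combine with x ≡ 15 (mod 17); new modulus lcm = 21420.
    Write x = 9 + 1260·t and substitute into x ≡ 15 (mod 17): 1260·t ≡ 15 − 9 = 6 (mod 17).
    Reduce coefficients mod 17: 2·t ≡ 6 (mod 17).
    The inverse of 2 mod 17 is 9 (since 2·9 = 18 = 1·17 + 1), so t ≡ 9·6 = 54 ≡ 3 (mod 17).
    Then x = 9 + 1260·3 = 3789, valid modulo lcm(1260, 17) = 21420: x ≡ 3789 (mod 21420).
Verify against each original: 3789 mod 9 = 0, 3789 mod 7 = 2, 3789 mod 5 = 4, 3789 mod 4 = 1, 3789 mod 17 = 15.

x ≡ 3789 (mod 21420).


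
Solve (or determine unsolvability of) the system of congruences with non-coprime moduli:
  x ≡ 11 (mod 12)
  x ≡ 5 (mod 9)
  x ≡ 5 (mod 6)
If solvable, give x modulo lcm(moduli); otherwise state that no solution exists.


Moduli 12, 9, 6 are not pairwise coprime, so CRT works modulo lcm(m_i) when all pairwise compatibility conditions hold.
Pairwise compatibility: gcd(m_i, m_j) must divide a_i - a_j for every pair.
Merge one congruence at a time:
  Start: x ≡ 11 (mod 12).
  Combine with x ≡ 5 (mod 9): gcd(12, 9) = 3; 5 - 11 = -6, which IS divisible by 3, so compatible.
    Write x = 11 + 12·t and substitute into x ≡ 5 (mod 9): 12·t ≡ 5 − 11 = -6 (mod 9).
    Divide the congruence (and modulus) by g = 3: 4·t ≡ -2 (mod 3).
    Reduce coefficients mod 3: 1·t ≡ 1 (mod 3).
    So t ≡ 1 (mod 3).
    Then x = 11 + 12·1 = 23, valid modulo lcm(12, 9) = 36: x ≡ 23 (mod 36).
  Combine with x ≡ 5 (mod 6): gcd(36, 6) = 6; 5 - 23 = -18, which IS divisible by 6, so compatible.
    Write x = 23 + 36·t and substitute into x ≡ 5 (mod 6): 36·t ≡ 5 − 23 = -18 (mod 6).
    Divide the congruence (and modulus) by g = 6: 6·t ≡ -3 (mod 1).
    Modulo 1 every t works; take t = 0.
    Then x = 23 + 36·0 = 23, valid modulo lcm(36, 6) = 36: x ≡ 23 (mod 36).
Verify: 23 mod 12 = 11, 23 mod 9 = 5, 23 mod 6 = 5.

x ≡ 23 (mod 36).


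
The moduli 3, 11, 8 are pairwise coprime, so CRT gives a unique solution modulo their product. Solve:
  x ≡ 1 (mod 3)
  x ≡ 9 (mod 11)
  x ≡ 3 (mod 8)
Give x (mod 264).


Moduli 3, 11, 8 are pairwise coprime; by CRT there is a unique solution modulo M = 3 · 11 · 8 = 264.
Solve pairwise, accumulating the modulus:
  Start with x ≡ 1 (mod 3).
  Combine with x ≡ 9 (mod 11): since gcd(3, 11) = 1, we get a unique residue mod 33.
    Write x = 1 + 3·t and substitute into x ≡ 9 (mod 11): 3·t ≡ 9 − 1 = 8 (mod 11).
    The inverse of 3 mod 11 is 4 (since 3·4 = 12 = 1·11 + 1), so t ≡ 4·8 = 32 ≡ 10 (mod 11).
    Then x = 1 + 3·10 = 31, valid modulo lcm(3, 11) = 33: x ≡ 31 (mod 33).
  Combine with x ≡ 3 (mod 8): since gcd(33, 8) = 1, we get a unique residue mod 264.
    Write x = 31 + 33·t and substitute into x ≡ 3 (mod 8): 33·t ≡ 3 − 31 = -28 (mod 8).
    Reduce coefficients mod 8: 1·t ≡ 4 (mod 8).
    So t ≡ 4 (mod 8).
    Then x = 31 + 33·4 = 163, valid modulo lcm(33, 8) = 264: x ≡ 163 (mod 264).
Verify: 163 mod 3 = 1 ✓, 163 mod 11 = 9 ✓, 163 mod 8 = 3 ✓.

x ≡ 163 (mod 264).


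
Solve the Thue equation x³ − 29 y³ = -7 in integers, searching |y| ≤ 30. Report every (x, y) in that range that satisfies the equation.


The equation is x³ - 29y³ = -7. For fixed y, x³ = 29·y³ − 7, so a solution requires the RHS to be a perfect cube.
Strategy: iterate y from -30 to 30, compute RHS = 29·y³ − 7, and check whether it is a (positive or negative) perfect cube.
Check small values of y:
  y = 0: RHS = -7 is not a perfect cube.
  y = 1: RHS = 22 is not a perfect cube.
  y = -1: RHS = -36 is not a perfect cube.
  y = 2: RHS = 225 is not a perfect cube.
  y = -2: RHS = -239 is not a perfect cube.
  y = 3: RHS = 776 is not a perfect cube.
  y = -3: RHS = -790 is not a perfect cube.
Continuing the search up to |y| = 30 finds no solutions either.
No (x, y) in the scanned range satisfies the equation.

No integer solutions with |y| ≤ 30.


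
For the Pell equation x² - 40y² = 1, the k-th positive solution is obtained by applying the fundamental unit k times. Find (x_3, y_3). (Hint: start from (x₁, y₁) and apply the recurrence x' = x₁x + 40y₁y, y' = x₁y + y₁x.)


Step 1: Find the fundamental solution (x₁, y₁) of x² - 40y² = 1.
  Expand √40 as a continued fraction. a₀ = ⌊√40⌋ = 6; iterate m_{k+1} = d_k·a_k − m_k, d_{k+1} = (40 − m_{k+1}²)/d_k, a_{k+1} = ⌊(a₀ + m_{k+1})/d_{k+1}⌋ (starting m₀ = 0, d₀ = 1), with convergents p_k = a_k·p_{k-1} + p_{k-2}, q_k = a_k·q_{k-1} + q_{k-2} (p₋₁ = 1, q₋₁ = 0):
  k = 0: a₀ = 6; p₀/q₀ = 6/1; p₀² − 40·q₀² = 36 − 40 = -4.
  k = 1: m = 6, d = 4, a = ⌊(6 + 6)/4⌋ = 3; p/q = (3·6 + 1)/(3·1 + 0) = 19/3; p² − 40·q² = 361 − 360 = 1.
  The first convergent with p² − 40·q² = 1 gives the fundamental solution (x₁, y₁) = (19, 3).
Step 2: Apply the recurrence (x_{n+1}, y_{n+1}) = (x₁x_n + 40y₁y_n, x₁y_n + y₁x_n) repeatedly.
  From (x_1, y_1) = (19, 3): x_2 = 19·19 + 40·3·3 = 721; y_2 = 19·3 + 3·19 = 114.
  From (x_2, y_2) = (721, 114): x_3 = 19·721 + 40·3·114 = 27379; y_3 = 19·114 + 3·721 = 4329.
Step 3: Verify x_3² - 40·y_3² = 749609641 - 749609640 = 1 (should be 1). ✓

(x_1, y_1) = (19, 3); (x_3, y_3) = (27379, 4329).


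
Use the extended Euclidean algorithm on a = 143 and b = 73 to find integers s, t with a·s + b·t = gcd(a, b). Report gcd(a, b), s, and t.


Euclidean algorithm on (143, 73) — divide until remainder is 0:
  143 = 1 · 73 + 70
  73 = 1 · 70 + 3
  70 = 23 · 3 + 1
  3 = 3 · 1 + 0
gcd(143, 73) = 1.
Track Bezout coefficients alongside the remainders: start with r₀ = 143 = a·1 + b·0 (s = 1, t = 0) and r₁ = 73 = a·0 + b·1 (s = 0, t = 1); each new remainder r_{k+1} = r_{k-1} − q_k·r_k inherits s_{k+1} = s_{k-1} − q_k·s_k, t_{k+1} = t_{k-1} − q_k·t_k, so r_k = a·s_k + b·t_k at every step:
  q = 1: r = 70, s = 1 − 1·0 = 1, t = 0 − 1·1 = -1  (check: 143·1 + 73·(-1) = 70)
  q = 1: r = 3, s = 0 − 1·1 = -1, t = 1 − 1·(-1) = 2  (check: 143·(-1) + 73·2 = 3)
  q = 23: r = 1, s = 1 − 23·(-1) = 24, t = -1 − 23·2 = -47  (check: 143·24 + 73·(-47) = 1)
The row with r = 1 (the gcd) gives the Bezout coefficients s = 24, t = -47.
Result: 143 · (24) + 73 · (-47) = 1.

gcd(143, 73) = 1; s = 24, t = -47 (check: 143·24 + 73·(-47) = 1).


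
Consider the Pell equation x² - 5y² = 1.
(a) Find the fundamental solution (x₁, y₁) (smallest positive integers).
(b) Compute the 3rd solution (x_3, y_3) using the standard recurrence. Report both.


Step 1: Find the fundamental solution (x₁, y₁) of x² - 5y² = 1.
  Expand √5 as a continued fraction. a₀ = ⌊√5⌋ = 2; iterate m_{k+1} = d_k·a_k − m_k, d_{k+1} = (5 − m_{k+1}²)/d_k, a_{k+1} = ⌊(a₀ + m_{k+1})/d_{k+1}⌋ (starting m₀ = 0, d₀ = 1), with convergents p_k = a_k·p_{k-1} + p_{k-2}, q_k = a_k·q_{k-1} + q_{k-2} (p₋₁ = 1, q₋₁ = 0):
  k = 0: a₀ = 2; p₀/q₀ = 2/1; p₀² − 5·q₀² = 4 − 5 = -1.
  k = 1: m = 2, d = 1, a = ⌊(2 + 2)/1⌋ = 4; p/q = (4·2 + 1)/(4·1 + 0) = 9/4; p² − 5·q² = 81 − 80 = 1.
  The first convergent with p² − 5·q² = 1 gives the fundamental solution (x₁, y₁) = (9, 4).
Step 2: Apply the recurrence (x_{n+1}, y_{n+1}) = (x₁x_n + 5y₁y_n, x₁y_n + y₁x_n) repeatedly.
  From (x_1, y_1) = (9, 4): x_2 = 9·9 + 5·4·4 = 161; y_2 = 9·4 + 4·9 = 72.
  From (x_2, y_2) = (161, 72): x_3 = 9·161 + 5·4·72 = 2889; y_3 = 9·72 + 4·161 = 1292.
Step 3: Verify x_3² - 5·y_3² = 8346321 - 8346320 = 1 (should be 1). ✓

(x_1, y_1) = (9, 4); (x_3, y_3) = (2889, 1292).


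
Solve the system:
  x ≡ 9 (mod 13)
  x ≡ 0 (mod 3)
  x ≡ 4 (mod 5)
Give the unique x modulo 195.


Moduli 13, 3, 5 are pairwise coprime; by CRT there is a unique solution modulo M = 13 · 3 · 5 = 195.
Solve pairwise, accumulating the modulus:
  Start with x ≡ 9 (mod 13).
  Combine with x ≡ 0 (mod 3): since gcd(13, 3) = 1, we get a unique residue mod 39.
    Write x = 9 + 13·t and substitute into x ≡ 0 (mod 3): 13·t ≡ 0 − 9 = -9 (mod 3).
    Reduce coefficients mod 3: 1·t ≡ 0 (mod 3).
    So t ≡ 0 (mod 3).
    Then x = 9 + 13·0 = 9, valid modulo lcm(13, 3) = 39: x ≡ 9 (mod 39).
  Combine with x ≡ 4 (mod 5): since gcd(39, 5) = 1, we get a unique residue mod 195.
    Write x = 9 + 39·t and substitute into x ≡ 4 (mod 5): 39·t ≡ 4 − 9 = -5 (mod 5).
    Reduce coefficients mod 5: 4·t ≡ 0 (mod 5).
    The inverse of 4 mod 5 is 4 (since 4·4 = 16 = 3·5 + 1), so t ≡ 4·0 = 0 ≡ 0 (mod 5).
    Then x = 9 + 39·0 = 9, valid modulo lcm(39, 5) = 195: x ≡ 9 (mod 195).
Verify: 9 mod 13 = 9 ✓, 9 mod 3 = 0 ✓, 9 mod 5 = 4 ✓.

x ≡ 9 (mod 195).


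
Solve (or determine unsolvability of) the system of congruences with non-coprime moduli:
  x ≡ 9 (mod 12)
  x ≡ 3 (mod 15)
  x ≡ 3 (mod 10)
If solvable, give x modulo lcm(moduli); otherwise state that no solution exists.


Moduli 12, 15, 10 are not pairwise coprime, so CRT works modulo lcm(m_i) when all pairwise compatibility conditions hold.
Pairwise compatibility: gcd(m_i, m_j) must divide a_i - a_j for every pair.
Merge one congruence at a time:
  Start: x ≡ 9 (mod 12).
  Combine with x ≡ 3 (mod 15): gcd(12, 15) = 3; 3 - 9 = -6, which IS divisible by 3, so compatible.
    Write x = 9 + 12·t and substitute into x ≡ 3 (mod 15): 12·t ≡ 3 − 9 = -6 (mod 15).
    Divide the congruence (and modulus) by g = 3: 4·t ≡ -2 (mod 5).
    Reduce coefficients mod 5: 4·t ≡ 3 (mod 5).
    The inverse of 4 mod 5 is 4 (since 4·4 = 16 = 3·5 + 1), so t ≡ 4·3 = 12 ≡ 2 (mod 5).
    Then x = 9 + 12·2 = 33, valid modulo lcm(12, 15) = 60: x ≡ 33 (mod 60).
  Combine with x ≡ 3 (mod 10): gcd(60, 10) = 10; 3 - 33 = -30, which IS divisible by 10, so compatible.
    Write x = 33 + 60·t and substitute into x ≡ 3 (mod 10): 60·t ≡ 3 − 33 = -30 (mod 10).
    Divide the congruence (and modulus) by g = 10: 6·t ≡ -3 (mod 1).
    Modulo 1 every t works; take t = 0.
    Then x = 33 + 60·0 = 33, valid modulo lcm(60, 10) = 60: x ≡ 33 (mod 60).
Verify: 33 mod 12 = 9, 33 mod 15 = 3, 33 mod 10 = 3.

x ≡ 33 (mod 60).


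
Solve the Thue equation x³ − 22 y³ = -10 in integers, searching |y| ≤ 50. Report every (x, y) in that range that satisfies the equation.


The equation is x³ - 22y³ = -10. For fixed y, x³ = 22·y³ − 10, so a solution requires the RHS to be a perfect cube.
Strategy: iterate y from -50 to 50, compute RHS = 22·y³ − 10, and check whether it is a (positive or negative) perfect cube.
Check small values of y:
  y = 0: RHS = -10 is not a perfect cube.
  y = 1: RHS = 12 is not a perfect cube.
  y = -1: RHS = -32 is not a perfect cube.
  y = 2: RHS = 166 is not a perfect cube.
  y = -2: RHS = -186 is not a perfect cube.
  y = 3: RHS = 584 is not a perfect cube.
  y = -3: RHS = -604 is not a perfect cube.
Continuing the search up to |y| = 50 finds no solutions either.
No (x, y) in the scanned range satisfies the equation.

No integer solutions with |y| ≤ 50.


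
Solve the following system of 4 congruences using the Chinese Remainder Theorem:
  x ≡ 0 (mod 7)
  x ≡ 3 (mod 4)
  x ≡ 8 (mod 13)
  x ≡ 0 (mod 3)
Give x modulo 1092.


Product of moduli M = 7 · 4 · 13 · 3 = 1092.
Merge one congruence at a time:
  Start: x ≡ 0 (mod 7).
  Combine with x ≡ 3 (mod 4); new modulus lcm = 28.
    Write x = 0 + 7·t and substitute into x ≡ 3 (mod 4): 7·t ≡ 3 − 0 = 3 (mod 4).
    Reduce coefficients mod 4: 3·t ≡ 3 (mod 4).
    The inverse of 3 mod 4 is 3 (since 3·3 = 9 = 2·4 + 1), so t ≡ 3·3 = 9 ≡ 1 (mod 4).
    Then x = 0 + 7·1 = 7, valid modulo lcm(7, 4) = 28: x ≡ 7 (mod 28).
  Combine with x ≡ 8 (mod 13); new modulus lcm = 364.
    Write x = 7 + 28·t and substitute into x ≡ 8 (mod 13): 28·t ≡ 8 − 7 = 1 (mod 13).
    Reduce coefficients mod 13: 2·t ≡ 1 (mod 13).
    The inverse of 2 mod 13 is 7 (since 2·7 = 14 = 1·13 + 1), so t ≡ 7·1 = 7 ≡ 7 (mod 13).
    Then x = 7 + 28·7 = 203, valid modulo lcm(28, 13) = 364: x ≡ 203 (mod 364).
  Combine with x ≡ 0 (mod 3); new modulus lcm = 1092.
    Write x = 203 + 364·t and substitute into x ≡ 0 (mod 3): 364·t ≡ 0 − 203 = -203 (mod 3).
    Reduce coefficients mod 3: 1·t ≡ 1 (mod 3).
    So t ≡ 1 (mod 3).
    Then x = 203 + 364·1 = 567, valid modulo lcm(364, 3) = 1092: x ≡ 567 (mod 1092).
Verify against each original: 567 mod 7 = 0, 567 mod 4 = 3, 567 mod 13 = 8, 567 mod 3 = 0.

x ≡ 567 (mod 1092).


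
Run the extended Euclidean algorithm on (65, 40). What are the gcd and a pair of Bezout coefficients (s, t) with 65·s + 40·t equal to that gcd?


Euclidean algorithm on (65, 40) — divide until remainder is 0:
  65 = 1 · 40 + 25
  40 = 1 · 25 + 15
  25 = 1 · 15 + 10
  15 = 1 · 10 + 5
  10 = 2 · 5 + 0
gcd(65, 40) = 5.
Track Bezout coefficients alongside the remainders: start with r₀ = 65 = a·1 + b·0 (s = 1, t = 0) and r₁ = 40 = a·0 + b·1 (s = 0, t = 1); each new remainder r_{k+1} = r_{k-1} − q_k·r_k inherits s_{k+1} = s_{k-1} − q_k·s_k, t_{k+1} = t_{k-1} − q_k·t_k, so r_k = a·s_k + b·t_k at every step:
  q = 1: r = 25, s = 1 − 1·0 = 1, t = 0 − 1·1 = -1  (check: 65·1 + 40·(-1) = 25)
  q = 1: r = 15, s = 0 − 1·1 = -1, t = 1 − 1·(-1) = 2  (check: 65·(-1) + 40·2 = 15)
  q = 1: r = 10, s = 1 − 1·(-1) = 2, t = -1 − 1·2 = -3  (check: 65·2 + 40·(-3) = 10)
  q = 1: r = 5, s = -1 − 1·2 = -3, t = 2 − 1·(-3) = 5  (check: 65·(-3) + 40·5 = 5)
The row with r = 5 (the gcd) gives the Bezout coefficients s = -3, t = 5.
Result: 65 · (-3) + 40 · (5) = 5.

gcd(65, 40) = 5; s = -3, t = 5 (check: 65·(-3) + 40·5 = 5).


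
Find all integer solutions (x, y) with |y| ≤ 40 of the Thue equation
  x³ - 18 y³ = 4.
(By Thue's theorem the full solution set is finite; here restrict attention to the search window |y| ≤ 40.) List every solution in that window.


The equation is x³ - 18y³ = 4. For fixed y, x³ = 18·y³ + 4, so a solution requires the RHS to be a perfect cube.
Strategy: iterate y from -40 to 40, compute RHS = 18·y³ + 4, and check whether it is a (positive or negative) perfect cube.
Check small values of y:
  y = 0: RHS = 4 is not a perfect cube.
  y = 1: RHS = 22 is not a perfect cube.
  y = -1: RHS = -14 is not a perfect cube.
  y = 2: RHS = 148 is not a perfect cube.
  y = -2: RHS = -140 is not a perfect cube.
  y = 3: RHS = 490 is not a perfect cube.
  y = -3: RHS = -482 is not a perfect cube.
Continuing the search up to |y| = 40 finds no solutions either.
No (x, y) in the scanned range satisfies the equation.

No integer solutions with |y| ≤ 40.


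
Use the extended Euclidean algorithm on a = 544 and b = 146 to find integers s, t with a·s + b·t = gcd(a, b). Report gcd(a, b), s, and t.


Euclidean algorithm on (544, 146) — divide until remainder is 0:
  544 = 3 · 146 + 106
  146 = 1 · 106 + 40
  106 = 2 · 40 + 26
  40 = 1 · 26 + 14
  26 = 1 · 14 + 12
  14 = 1 · 12 + 2
  12 = 6 · 2 + 0
gcd(544, 146) = 2.
Track Bezout coefficients alongside the remainders: start with r₀ = 544 = a·1 + b·0 (s = 1, t = 0) and r₁ = 146 = a·0 + b·1 (s = 0, t = 1); each new remainder r_{k+1} = r_{k-1} − q_k·r_k inherits s_{k+1} = s_{k-1} − q_k·s_k, t_{k+1} = t_{k-1} − q_k·t_k, so r_k = a·s_k + b·t_k at every step:
  q = 3: r = 106, s = 1 − 3·0 = 1, t = 0 − 3·1 = -3  (check: 544·1 + 146·(-3) = 106)
  q = 1: r = 40, s = 0 − 1·1 = -1, t = 1 − 1·(-3) = 4  (check: 544·(-1) + 146·4 = 40)
  q = 2: r = 26, s = 1 − 2·(-1) = 3, t = -3 − 2·4 = -11  (check: 544·3 + 146·(-11) = 26)
  q = 1: r = 14, s = -1 − 1·3 = -4, t = 4 − 1·(-11) = 15  (check: 544·(-4) + 146·15 = 14)
  q = 1: r = 12, s = 3 − 1·(-4) = 7, t = -11 − 1·15 = -26  (check: 544·7 + 146·(-26) = 12)
  q = 1: r = 2, s = -4 − 1·7 = -11, t = 15 − 1·(-26) = 41  (check: 544·(-11) + 146·41 = 2)
The row with r = 2 (the gcd) gives the Bezout coefficients s = -11, t = 41.
Result: 544 · (-11) + 146 · (41) = 2.

gcd(544, 146) = 2; s = -11, t = 41 (check: 544·(-11) + 146·41 = 2).


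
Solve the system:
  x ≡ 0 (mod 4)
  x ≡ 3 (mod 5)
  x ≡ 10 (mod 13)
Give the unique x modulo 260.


Moduli 4, 5, 13 are pairwise coprime; by CRT there is a unique solution modulo M = 4 · 5 · 13 = 260.
Solve pairwise, accumulating the modulus:
  Start with x ≡ 0 (mod 4).
  Combine with x ≡ 3 (mod 5): since gcd(4, 5) = 1, we get a unique residue mod 20.
    Write x = 0 + 4·t and substitute into x ≡ 3 (mod 5): 4·t ≡ 3 − 0 = 3 (mod 5).
    The inverse of 4 mod 5 is 4 (since 4·4 = 16 = 3·5 + 1), so t ≡ 4·3 = 12 ≡ 2 (mod 5).
    Then x = 0 + 4·2 = 8, valid modulo lcm(4, 5) = 20: x ≡ 8 (mod 20).
  Combine with x ≡ 10 (mod 13): since gcd(20, 13) = 1, we get a unique residue mod 260.
    Write x = 8 + 20·t and substitute into x ≡ 10 (mod 13): 20·t ≡ 10 − 8 = 2 (mod 13).
    Reduce coefficients mod 13: 7·t ≡ 2 (mod 13).
    The inverse of 7 mod 13 is 2 (since 7·2 = 14 = 1·13 + 1), so t ≡ 2·2 = 4 ≡ 4 (mod 13).
    Then x = 8 + 20·4 = 88, valid modulo lcm(20, 13) = 260: x ≡ 88 (mod 260).
Verify: 88 mod 4 = 0 ✓, 88 mod 5 = 3 ✓, 88 mod 13 = 10 ✓.

x ≡ 88 (mod 260).


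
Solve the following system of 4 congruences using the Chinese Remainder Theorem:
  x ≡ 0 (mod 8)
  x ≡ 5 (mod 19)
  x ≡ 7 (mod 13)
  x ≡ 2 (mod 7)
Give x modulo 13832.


Product of moduli M = 8 · 19 · 13 · 7 = 13832.
Merge one congruence at a time:
  Start: x ≡ 0 (mod 8).
  Combine with x ≡ 5 (mod 19); new modulus lcm = 152.
    Write x = 0 + 8·t and substitute into x ≡ 5 (mod 19): 8·t ≡ 5 − 0 = 5 (mod 19).
    The inverse of 8 mod 19 is 12 (since 8·12 = 96 = 5·19 + 1), so t ≡ 12·5 = 60 ≡ 3 (mod 19).
    Then x = 0 + 8·3 = 24, valid modulo lcm(8, 19) = 152: x ≡ 24 (mod 152).
  Combine with x ≡ 7 (mod 13); new modulus lcm = 1976.
    Write x = 24 + 152·t and substitute into x ≡ 7 (mod 13): 152·t ≡ 7 − 24 = -17 (mod 13).
    Reduce coefficients mod 13: 9·t ≡ 9 (mod 13).
    The inverse of 9 mod 13 is 3 (since 9·3 = 27 = 2·13 + 1), so t ≡ 3·9 = 27 ≡ 1 (mod 13).
    Then x = 24 + 152·1 = 176, valid modulo lcm(152, 13) = 1976: x ≡ 176 (mod 1976).
  Combine with x ≡ 2 (mod 7); new modulus lcm = 13832.
    Write x = 176 + 1976·t and substitute into x ≡ 2 (mod 7): 1976·t ≡ 2 − 176 = -174 (mod 7).
    Reduce coefficients mod 7: 2·t ≡ 1 (mod 7).
    The inverse of 2 mod 7 is 4 (since 2·4 = 8 = 1·7 + 1), so t ≡ 4·1 = 4 ≡ 4 (mod 7).
    Then x = 176 + 1976·4 = 8080, valid modulo lcm(1976, 7) = 13832: x ≡ 8080 (mod 13832).
Verify against each original: 8080 mod 8 = 0, 8080 mod 19 = 5, 8080 mod 13 = 7, 8080 mod 7 = 2.

x ≡ 8080 (mod 13832).


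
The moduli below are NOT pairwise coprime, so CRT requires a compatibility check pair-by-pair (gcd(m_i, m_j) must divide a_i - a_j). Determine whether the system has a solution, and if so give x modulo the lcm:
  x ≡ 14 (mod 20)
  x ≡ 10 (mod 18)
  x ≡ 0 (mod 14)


Moduli 20, 18, 14 are not pairwise coprime, so CRT works modulo lcm(m_i) when all pairwise compatibility conditions hold.
Pairwise compatibility: gcd(m_i, m_j) must divide a_i - a_j for every pair.
Merge one congruence at a time:
  Start: x ≡ 14 (mod 20).
  Combine with x ≡ 10 (mod 18): gcd(20, 18) = 2; 10 - 14 = -4, which IS divisible by 2, so compatible.
    Write x = 14 + 20·t and substitute into x ≡ 10 (mod 18): 20·t ≡ 10 − 14 = -4 (mod 18).
    Divide the congruence (and modulus) by g = 2: 10·t ≡ -2 (mod 9).
    Reduce coefficients mod 9: 1·t ≡ 7 (mod 9).
    So t ≡ 7 (mod 9).
    Then x = 14 + 20·7 = 154, valid modulo lcm(20, 18) = 180: x ≡ 154 (mod 180).
  Combine with x ≡ 0 (mod 14): gcd(180, 14) = 2; 0 - 154 = -154, which IS divisible by 2, so compatible.
    Write x = 154 + 180·t and substitute into x ≡ 0 (mod 14): 180·t ≡ 0 − 154 = -154 (mod 14).
    Divide the congruence (and modulus) by g = 2: 90·t ≡ -77 (mod 7).
    Reduce coefficients mod 7: 6·t ≡ 0 (mod 7).
    The inverse of 6 mod 7 is 6 (since 6·6 = 36 = 5·7 + 1), so t ≡ 6·0 = 0 ≡ 0 (mod 7).
    Then x = 154 + 180·0 = 154, valid modulo lcm(180, 14) = 1260: x ≡ 154 (mod 1260).
Verify: 154 mod 20 = 14, 154 mod 18 = 10, 154 mod 14 = 0.

x ≡ 154 (mod 1260).


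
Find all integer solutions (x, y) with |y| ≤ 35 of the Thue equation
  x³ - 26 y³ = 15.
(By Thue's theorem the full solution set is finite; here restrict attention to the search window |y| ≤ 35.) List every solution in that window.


The equation is x³ - 26y³ = 15. For fixed y, x³ = 26·y³ + 15, so a solution requires the RHS to be a perfect cube.
Strategy: iterate y from -35 to 35, compute RHS = 26·y³ + 15, and check whether it is a (positive or negative) perfect cube.
Check small values of y:
  y = 0: RHS = 15 is not a perfect cube.
  y = 1: RHS = 41 is not a perfect cube.
  y = -1: RHS = -11 is not a perfect cube.
  y = 2: RHS = 223 is not a perfect cube.
  y = -2: RHS = -193 is not a perfect cube.
  y = 3: RHS = 717 is not a perfect cube.
  y = -3: RHS = -687 is not a perfect cube.
Continuing the search up to |y| = 35 finds no solutions either.
No (x, y) in the scanned range satisfies the equation.

No integer solutions with |y| ≤ 35.
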